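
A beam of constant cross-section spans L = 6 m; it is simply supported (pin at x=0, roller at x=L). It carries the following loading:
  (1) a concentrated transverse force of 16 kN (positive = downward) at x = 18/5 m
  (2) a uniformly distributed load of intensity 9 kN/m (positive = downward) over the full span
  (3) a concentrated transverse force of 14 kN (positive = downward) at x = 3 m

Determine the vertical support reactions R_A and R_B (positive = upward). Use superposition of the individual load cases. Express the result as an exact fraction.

R_A = 202/5 kN, R_B = 218/5 kN

Load 1 — point force P=16 kN at a=18/5 m (b=L-a=12/5):
  R_A = Pb/L = 16·(12/5)/6 = 32/5 kN
  R_B = Pa/L = 16·(18/5)/6 = 48/5 kN
Load 2 — uniform load w=9 kN/m over full span:
  R_A = wL/2 = 9·6/2 = 27 kN
  R_B = wL/2 = 9·6/2 = 27 kN
Load 3 — point force P=14 kN at a=3 m (b=L-a=3):
  R_A = Pb/L = 14·3/6 = 7 kN
  R_B = Pa/L = 14·3/6 = 7 kN
Superposition: R_A = 202/5 kN, R_B = 218/5 kN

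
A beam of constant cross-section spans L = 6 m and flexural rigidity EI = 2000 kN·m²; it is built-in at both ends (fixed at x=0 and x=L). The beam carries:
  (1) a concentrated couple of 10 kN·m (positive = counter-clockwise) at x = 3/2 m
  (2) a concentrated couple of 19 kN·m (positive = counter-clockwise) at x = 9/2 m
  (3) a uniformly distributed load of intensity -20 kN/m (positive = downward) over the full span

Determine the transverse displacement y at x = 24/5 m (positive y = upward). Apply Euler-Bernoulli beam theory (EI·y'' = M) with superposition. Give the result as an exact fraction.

y(24/5) = 25767/2000000 m

Load 1 — applied couple M₀=10 kN·m at a=3/2 m (b=L-a=9/2):
  y_1 = (R_Ax³/6 - M_Ax²/2 - M₀(x-a)²/2)/EI  [x>a] with R_A=15/8, M_A=-15/8 = ((15/8)·(24/5)³/6 - (-15/8)·(24/5)²/2 - 10·((24/5)-(3/2))²/2)/2000 = 171/200000 m
Load 2 — applied couple M₀=19 kN·m at a=9/2 m (b=L-a=3/2):
  y_2 = (R_Ax³/6 - M_Ax²/2 - M₀(x-a)²/2)/EI  [x>a] with R_A=57/16, M_A=95/16 = ((57/16)·(24/5)³/6 - (95/16)·(24/5)²/2 - 19·((24/5)-(9/2))²/2)/2000 = -3591/2000000 m
Load 3 — uniform load w=-20 kN/m over full span:
  y_3 = -wx²(L-x)²/(24EI) = -(-20)·(24/5)²·(6-(24/5))²/(24·2000) = 216/15625 m
Superposition: y = Σ y_i = 25767/2000000 m ≈ 0.012884 m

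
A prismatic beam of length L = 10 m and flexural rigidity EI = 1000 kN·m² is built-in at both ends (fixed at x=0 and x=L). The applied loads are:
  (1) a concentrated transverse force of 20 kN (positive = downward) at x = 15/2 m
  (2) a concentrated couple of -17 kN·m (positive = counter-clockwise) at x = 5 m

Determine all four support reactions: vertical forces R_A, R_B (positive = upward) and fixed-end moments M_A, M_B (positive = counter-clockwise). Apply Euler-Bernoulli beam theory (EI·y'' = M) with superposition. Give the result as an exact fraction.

Load 1 — point force P=20 kN at a=15/2 m (b=L-a=5/2):
  R_A = Pb²(3a+b)/L³ = 20·(5/2)²·(3·(15/2)+(5/2))/10³ = 25/8 kN
  M_A = Pab²/L² = 20·(15/2)·(5/2)²/10² = 75/8 kN·m
  R_B = Pa²(a+3b)/L³ = 20·(15/2)²·((15/2)+3·(5/2))/10³ = 135/8 kN
  M_B = -Pa²b/L² = -20·(15/2)²·(5/2)/10² = -225/8 kN·m
Load 2 — applied couple M₀=-17 kN·m at a=5 m (b=L-a=5):
  R_A = 6M₀ab/L³ = 6·(-17)·5·5/10³ = -51/20 kN
  M_A = M₀b(2a-b)/L² = (-17)·5·(2·5-5)/10² = -17/4 kN·m
  R_B = -6M₀ab/L³ = -6·(-17)·5·5/10³ = 51/20 kN
  M_B = M₀a(2b-a)/L² = (-17)·5·(2·5-5)/10² = -17/4 kN·m
Superposition: R_A = 23/40 kN, M_A = 41/8 kN·m, R_B = 777/40 kN, M_B = -259/8 kN·m

R_A = 23/40 kN, M_A = 41/8 kN·m, R_B = 777/40 kN, M_B = -259/8 kN·m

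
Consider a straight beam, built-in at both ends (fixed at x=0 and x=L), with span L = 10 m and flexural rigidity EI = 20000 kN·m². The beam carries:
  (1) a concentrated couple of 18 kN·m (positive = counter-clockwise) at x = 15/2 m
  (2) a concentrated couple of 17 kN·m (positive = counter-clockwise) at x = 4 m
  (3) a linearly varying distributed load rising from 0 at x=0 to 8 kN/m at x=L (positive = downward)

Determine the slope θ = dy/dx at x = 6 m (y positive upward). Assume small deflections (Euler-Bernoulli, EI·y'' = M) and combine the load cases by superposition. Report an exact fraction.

θ(6) = 3331/5000000 rad

Load 1 — applied couple M₀=18 kN·m at a=15/2 m (b=L-a=5/2):
  θ_1 = (R_Ax²/2 - M_Ax)/EI  [x≤a] with R_A=81/40, M_A=45/8 = ((81/40)·6²/2 - (45/8)·6)/20000 = 27/200000 rad
Load 2 — applied couple M₀=17 kN·m at a=4 m (b=L-a=6):
  θ_2 = (R_Ax²/2 - M_Ax - M₀(x-a))/EI  [x>a] with R_A=306/125, M_A=51/25 = ((306/125)·6²/2 - (51/25)·6 - 17·(6-4))/20000 = -17/156250 rad
Load 3 — triangular load w₀=8 kN/m (0→w₀ over full span):
  θ_3 = -w₀(2x(L-x)(L-2x)(x+2L)+x²(L-x)²)/(120LEI) = -8·(2·6·(10-6)·(10-2·6)·(6+2·10)+6²·(10-6)²)/(120·10·20000) = 2/3125 rad
Superposition: θ = Σ θ_i = 3331/5000000 rad ≈ 0.000666 rad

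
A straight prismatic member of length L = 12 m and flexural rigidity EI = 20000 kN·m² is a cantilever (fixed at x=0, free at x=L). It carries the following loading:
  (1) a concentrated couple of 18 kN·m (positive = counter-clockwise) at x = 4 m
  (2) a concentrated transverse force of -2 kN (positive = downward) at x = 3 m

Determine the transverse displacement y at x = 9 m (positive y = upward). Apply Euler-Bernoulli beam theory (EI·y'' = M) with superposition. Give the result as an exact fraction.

y(9) = 18/625 m

Load 1 — applied couple M₀=18 kN·m at a=4 m (b=L-a=8):
  y_1 = M₀a(2x-a)/(2EI)  [x>a] = 18·4·(2·9-4)/(2·20000) = 63/2500 m
Load 2 — point force P=-2 kN at a=3 m (b=L-a=9):
  y_2 = -Pa²(3x-a)/(6EI)  [x>a] = -(-2)·3²·(3·9-3)/(6·20000) = 9/2500 m
Superposition: y = Σ y_i = 18/625 m ≈ 0.028800 m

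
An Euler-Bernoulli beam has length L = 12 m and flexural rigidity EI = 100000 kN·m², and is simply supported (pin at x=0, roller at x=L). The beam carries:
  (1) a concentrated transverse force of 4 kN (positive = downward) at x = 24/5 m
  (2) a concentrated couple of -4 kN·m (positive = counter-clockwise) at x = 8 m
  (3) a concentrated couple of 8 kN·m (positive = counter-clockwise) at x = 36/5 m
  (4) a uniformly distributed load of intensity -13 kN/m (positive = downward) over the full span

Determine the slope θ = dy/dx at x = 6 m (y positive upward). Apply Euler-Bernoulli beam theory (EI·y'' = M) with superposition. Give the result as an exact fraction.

θ(6) = 1213/18750000 rad

Load 1 — point force P=4 kN at a=24/5 m (b=L-a=36/5):
  θ_1 = -Pa(2L²-6Lx+3x²+a²)/(6LEI)  [x>a] = -4·(24/5)·(2·12²-6·12·6+3·6²+(24/5)²)/(6·12·100000) = 27/781250 rad
Load 2 — applied couple M₀=-4 kN·m at a=8 m (b=L-a=4):
  θ_2 = (M₀x²/(2L)+C₁)/EI  [x≤a] with C₁=M₀(3b²-L²)/(6L)=16/3 = ((-4)·6²/(2·12)+(16/3))/100000 = -1/150000 rad
Load 3 — applied couple M₀=8 kN·m at a=36/5 m (b=L-a=24/5):
  θ_3 = (M₀x²/(2L)+C₁)/EI  [x≤a] with C₁=M₀(3b²-L²)/(6L)=-208/25 = (8·6²/(2·12)+(-208/25))/100000 = 23/625000 rad
Load 4 — uniform load w=-13 kN/m over full span:
  θ_4 = -w(L³-6Lx²+4x³)/(24EI) = -(-13)·(12³-6·12·6²+4·6³)/(24·100000) = 0 rad
Superposition: θ = Σ θ_i = 1213/18750000 rad ≈ 0.000065 rad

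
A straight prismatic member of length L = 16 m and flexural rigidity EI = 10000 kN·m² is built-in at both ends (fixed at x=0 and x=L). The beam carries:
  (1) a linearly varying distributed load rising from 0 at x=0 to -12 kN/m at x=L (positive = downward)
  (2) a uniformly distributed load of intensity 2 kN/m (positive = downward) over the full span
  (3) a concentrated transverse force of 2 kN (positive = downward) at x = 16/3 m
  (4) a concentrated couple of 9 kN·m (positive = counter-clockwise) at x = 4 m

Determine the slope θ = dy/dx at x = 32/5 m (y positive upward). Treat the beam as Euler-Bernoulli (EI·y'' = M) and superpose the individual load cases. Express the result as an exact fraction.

Load 1 — triangular load w₀=-12 kN/m (0→w₀ over full span):
  θ_1 = -w₀(2x(L-x)(L-2x)(x+2L)+x²(L-x)²)/(120LEI) = -(-12)·(2·(32/5)·(16-(32/5))·(16-2·(32/5))·((32/5)+2·16)+(32/5)²·(16-(32/5))²)/(120·16·10000) = 4608/390625 rad
Load 2 — uniform load w=2 kN/m over full span:
  θ_2 = -wx(L-x)(L-2x)/(12EI) = -2·(32/5)·(16-(32/5))·(16-2·(32/5))/(12·10000) = -256/78125 rad
Load 3 — point force P=2 kN at a=16/3 m (b=L-a=32/3):
  θ_3 = Pa²(L-x)(2bL-(3b+a)(L-x))/(2L³EI)  [x>a] = 2·(16/3)²·(16-(32/5))·(2·(32/3)·16-(3·(32/3)+(16/3))·(16-(32/5)))/(2·16³·10000) = -16/140625 rad
Load 4 — applied couple M₀=9 kN·m at a=4 m (b=L-a=12):
  θ_4 = (R_Ax²/2 - M_Ax - M₀(x-a))/EI  [x>a] with R_A=81/128, M_A=-27/16 = ((81/128)·(32/5)²/2 - (-27/16)·(32/5) - 9·((32/5)-4))/10000 = 27/125000 rad
Superposition: θ = Σ θ_i = 242491/28125000 rad ≈ 0.008622 rad

θ(32/5) = 242491/28125000 rad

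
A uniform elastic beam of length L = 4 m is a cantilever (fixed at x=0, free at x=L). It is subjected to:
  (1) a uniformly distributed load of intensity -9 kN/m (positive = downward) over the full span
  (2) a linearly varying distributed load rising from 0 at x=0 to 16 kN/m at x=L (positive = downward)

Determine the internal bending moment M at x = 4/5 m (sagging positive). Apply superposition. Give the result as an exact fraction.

M(4/5) = -5248/375 kN·m

Load 1 — uniform load w=-9 kN/m over full span:
  M_1 = -w(L-x)²/2 = -(-9)·(4-(4/5))²/2 = 1152/25 kN·m
Load 2 — triangular load w₀=16 kN/m (0→w₀ over full span):
  M_2 = w₀Lx/2 - w₀L²/3 - w₀x³/(6L) = 16·4·(4/5)/2 - 16·4²/3 - 16·(4/5)³/(6·4) = -22528/375 kN·m
Superposition: M = Σ M_i = -5248/375 kN·m ≈ -13.994667 kN·m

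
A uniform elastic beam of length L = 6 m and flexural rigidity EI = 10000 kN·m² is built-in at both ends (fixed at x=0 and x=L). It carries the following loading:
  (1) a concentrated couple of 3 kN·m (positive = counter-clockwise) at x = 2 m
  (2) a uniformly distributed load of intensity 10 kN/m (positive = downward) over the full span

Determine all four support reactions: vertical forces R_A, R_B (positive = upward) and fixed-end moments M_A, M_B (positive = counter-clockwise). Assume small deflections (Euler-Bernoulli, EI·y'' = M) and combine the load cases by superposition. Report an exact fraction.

Load 1 — applied couple M₀=3 kN·m at a=2 m (b=L-a=4):
  R_A = 6M₀ab/L³ = 6·3·2·4/6³ = 2/3 kN
  M_A = M₀b(2a-b)/L² = 3·4·(2·2-4)/6² = 0 kN·m
  R_B = -6M₀ab/L³ = -6·3·2·4/6³ = -2/3 kN
  M_B = M₀a(2b-a)/L² = 3·2·(2·4-2)/6² = 1 kN·m
Load 2 — uniform load w=10 kN/m over full span:
  R_A = wL/2 = 10·6/2 = 30 kN
  M_A = wL²/12 = 10·6²/12 = 30 kN·m
  R_B = wL/2 = 10·6/2 = 30 kN
  M_B = -wL²/12 = -10·6²/12 = -30 kN·m
Superposition: R_A = 92/3 kN, M_A = 30 kN·m, R_B = 88/3 kN, M_B = -29 kN·m

R_A = 92/3 kN, M_A = 30 kN·m, R_B = 88/3 kN, M_B = -29 kN·m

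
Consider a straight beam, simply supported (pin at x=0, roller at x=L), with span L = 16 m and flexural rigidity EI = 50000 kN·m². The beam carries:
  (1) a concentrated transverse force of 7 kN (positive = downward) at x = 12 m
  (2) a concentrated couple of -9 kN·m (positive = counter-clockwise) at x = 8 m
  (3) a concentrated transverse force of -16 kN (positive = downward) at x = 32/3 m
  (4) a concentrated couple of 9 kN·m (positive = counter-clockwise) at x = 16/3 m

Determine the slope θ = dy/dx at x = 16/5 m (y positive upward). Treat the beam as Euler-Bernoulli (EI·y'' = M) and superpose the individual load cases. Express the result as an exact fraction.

Load 1 — point force P=7 kN at a=12 m (b=L-a=4):
  θ_1 = -Pb(L²-b²-3x²)/(6LEI)  [x≤a] = -7·4·(16²-4²-3·(16/5)²)/(6·16·50000) = -763/625000 rad
Load 2 — applied couple M₀=-9 kN·m at a=8 m (b=L-a=8):
  θ_2 = (M₀x²/(2L)+C₁)/EI  [x≤a] with C₁=M₀(3b²-L²)/(6L)=6 = ((-9)·(16/5)²/(2·16)+6)/50000 = 39/625000 rad
Load 3 — point force P=-16 kN at a=32/3 m (b=L-a=16/3):
  θ_3 = -Pb(L²-b²-3x²)/(6LEI)  [x≤a] = -(-16)·(16/3)·(16²-(16/3)²-3·(16/5)²)/(6·16·50000) = 22144/6328125 rad
Load 4 — applied couple M₀=9 kN·m at a=16/3 m (b=L-a=32/3):
  θ_4 = (M₀x²/(2L)+C₁)/EI  [x≤a] with C₁=M₀(3b²-L²)/(6L)=8 = (9·(16/5)²/(2·16)+8)/50000 = 17/78125 rad
Superposition: θ = Σ θ_i = 32381/12656250 rad ≈ 0.002558 rad

θ(16/5) = 32381/12656250 rad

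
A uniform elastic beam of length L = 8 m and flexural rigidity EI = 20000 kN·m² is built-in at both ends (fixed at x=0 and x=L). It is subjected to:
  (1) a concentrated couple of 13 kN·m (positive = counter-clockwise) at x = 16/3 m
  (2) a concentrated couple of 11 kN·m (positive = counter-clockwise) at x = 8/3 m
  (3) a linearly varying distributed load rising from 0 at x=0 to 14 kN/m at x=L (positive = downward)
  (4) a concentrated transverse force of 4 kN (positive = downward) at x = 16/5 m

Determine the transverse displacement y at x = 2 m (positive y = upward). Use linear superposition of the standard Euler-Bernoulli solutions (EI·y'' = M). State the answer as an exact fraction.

Load 1 — applied couple M₀=13 kN·m at a=16/3 m (b=L-a=8/3):
  y_1 = (R_Ax³/6 - M_Ax²/2)/EI  [x≤a] with R_A=13/6, M_A=13/3 = ((13/6)·2³/6 - (13/3)·2²/2)/20000 = -13/45000 m
Load 2 — applied couple M₀=11 kN·m at a=8/3 m (b=L-a=16/3):
  y_2 = (R_Ax³/6 - M_Ax²/2)/EI  [x≤a] with R_A=11/6, M_A=0 = ((11/6)·2³/6 - 0·2²/2)/20000 = 11/90000 m
Load 3 — triangular load w₀=14 kN/m (0→w₀ over full span):
  y_3 = -w₀x²(L-x)²(x+2L)/(120LEI) = -14·2²·(8-2)²·(2+2·8)/(120·8·20000) = -189/100000 m
Load 4 — point force P=4 kN at a=16/5 m (b=L-a=24/5):
  y_4 = -Pb²x²(3aL-(3a+b)x)/(6L³EI)  [x≤a] = -4·(24/5)²·2²·(3·(16/5)·8-(3·(16/5)+(24/5))·2)/(6·8³·20000) = -9/31250 m
Superposition: y = Σ y_i = -3517/1500000 m ≈ -0.002345 m

y(2) = -3517/1500000 m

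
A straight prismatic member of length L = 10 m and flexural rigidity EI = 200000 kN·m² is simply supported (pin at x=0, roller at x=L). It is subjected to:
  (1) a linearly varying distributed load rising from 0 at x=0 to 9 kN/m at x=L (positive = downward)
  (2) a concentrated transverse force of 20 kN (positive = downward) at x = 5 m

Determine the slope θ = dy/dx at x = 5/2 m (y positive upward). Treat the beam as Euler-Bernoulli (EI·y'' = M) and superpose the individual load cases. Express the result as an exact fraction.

Load 1 — triangular load w₀=9 kN/m (0→w₀ over full span):
  θ_1 = -w₀(7L⁴-30L²x²+15x⁴)/(360LEI) = -9·(7·10⁴-30·10²·(5/2)²+15·(5/2)⁴)/(360·10·200000) = -1327/2048000 rad
Load 2 — point force P=20 kN at a=5 m (b=L-a=5):
  θ_2 = -Pb(L²-b²-3x²)/(6LEI)  [x≤a] = -20·5·(10²-5²-3·(5/2)²)/(6·10·200000) = -3/6400 rad
Superposition: θ = Σ θ_i = -2287/2048000 rad ≈ -0.001117 rad

θ(5/2) = -2287/2048000 rad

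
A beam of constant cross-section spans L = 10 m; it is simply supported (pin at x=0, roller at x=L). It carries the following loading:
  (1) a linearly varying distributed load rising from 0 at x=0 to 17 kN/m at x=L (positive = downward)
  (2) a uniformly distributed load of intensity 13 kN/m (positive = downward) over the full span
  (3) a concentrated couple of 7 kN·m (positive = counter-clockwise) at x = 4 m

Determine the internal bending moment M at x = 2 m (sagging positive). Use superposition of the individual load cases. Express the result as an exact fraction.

M(2) = 799/5 kN·m

Load 1 — triangular load w₀=17 kN/m (0→w₀ over full span):
  M_1 = w₀Lx/6 - w₀x³/(6L) = 17·10·2/6 - 17·2³/(6·10) = 272/5 kN·m
Load 2 — uniform load w=13 kN/m over full span:
  M_2 = wx(L-x)/2 = 13·2·(10-2)/2 = 104 kN·m
Load 3 — applied couple M₀=7 kN·m at a=4 m (b=L-a=6):
  M_3 = M₀x/L  [x≤a] = 7·2/10 = 7/5 kN·m
Superposition: M = Σ M_i = 799/5 kN·m ≈ 159.800000 kN·m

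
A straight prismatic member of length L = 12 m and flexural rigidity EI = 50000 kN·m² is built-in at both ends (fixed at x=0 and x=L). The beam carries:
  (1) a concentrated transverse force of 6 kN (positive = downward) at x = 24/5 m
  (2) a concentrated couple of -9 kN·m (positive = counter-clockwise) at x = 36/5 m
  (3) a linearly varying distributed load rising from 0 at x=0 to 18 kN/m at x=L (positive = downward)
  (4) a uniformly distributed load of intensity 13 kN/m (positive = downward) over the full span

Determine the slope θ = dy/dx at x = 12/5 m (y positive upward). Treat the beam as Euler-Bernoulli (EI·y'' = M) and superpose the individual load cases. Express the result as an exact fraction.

θ(12/5) = -119421/19531250 rad

Load 1 — point force P=6 kN at a=24/5 m (b=L-a=36/5):
  θ_1 = -Pb²x(2aL-(3a+b)x)/(2L³EI)  [x≤a] = -6·(36/5)²·(12/5)·(2·(24/5)·12-(3·(24/5)+(36/5))·(12/5))/(2·12³·50000) = -2673/9765625 rad
Load 2 — applied couple M₀=-9 kN·m at a=36/5 m (b=L-a=24/5):
  θ_2 = (R_Ax²/2 - M_Ax)/EI  [x≤a] with R_A=-27/25, M_A=-72/25 = ((-27/25)·(12/5)²/2 - (-72/25)·(12/5))/50000 = 297/3906250 rad
Load 3 — triangular load w₀=18 kN/m (0→w₀ over full span):
  θ_3 = -w₀(2x(L-x)(L-2x)(x+2L)+x²(L-x)²)/(120LEI) = -18·(2·(12/5)·(12-(12/5))·(12-2·(12/5))·((12/5)+2·12)+(12/5)²·(12-(12/5))²)/(120·12·50000) = -4536/1953125 rad
Load 4 — uniform load w=13 kN/m over full span:
  θ_4 = -wx(L-x)(L-2x)/(12EI) = -13·(12/5)·(12-(12/5))·(12-2·(12/5))/(12·50000) = -1404/390625 rad
Superposition: θ = Σ θ_i = -119421/19531250 rad ≈ -0.006114 rad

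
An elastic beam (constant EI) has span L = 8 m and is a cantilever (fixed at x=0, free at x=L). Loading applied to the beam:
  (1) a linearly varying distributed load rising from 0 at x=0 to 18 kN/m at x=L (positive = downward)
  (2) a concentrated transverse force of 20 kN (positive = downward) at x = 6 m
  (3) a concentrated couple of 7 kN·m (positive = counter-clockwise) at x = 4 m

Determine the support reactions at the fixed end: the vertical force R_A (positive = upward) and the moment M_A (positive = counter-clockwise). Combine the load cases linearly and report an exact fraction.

Load 1 — triangular load w₀=18 kN/m (0→w₀ over full span):
  R_A = w₀L/2 = 18·8/2 = 72 kN
  M_A = w₀L²/3 = 18·8²/3 = 384 kN·m
Load 2 — point force P=20 kN at a=6 m (b=L-a=2):
  R_A = P = 20 kN
  M_A = Pa = 20·6 = 120 kN·m
Load 3 — applied couple M₀=7 kN·m at a=4 m (b=L-a=4):
  R_A = 0 kN
  M_A = -M₀ = -7 kN·m
Superposition: R_A = 92 kN, M_A = 497 kN·m

R_A = 92 kN, M_A = 497 kN·m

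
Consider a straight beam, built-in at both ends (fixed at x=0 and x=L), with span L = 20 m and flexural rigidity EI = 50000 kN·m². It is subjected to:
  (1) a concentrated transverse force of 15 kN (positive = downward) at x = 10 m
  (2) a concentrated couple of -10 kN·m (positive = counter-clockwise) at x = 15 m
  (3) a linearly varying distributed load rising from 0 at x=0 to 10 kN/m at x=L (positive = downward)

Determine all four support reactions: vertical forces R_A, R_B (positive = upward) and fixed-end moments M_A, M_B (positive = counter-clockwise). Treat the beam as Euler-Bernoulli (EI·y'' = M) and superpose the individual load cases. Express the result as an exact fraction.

R_A = 591/16 kN, M_A = 4025/24 kN·m, R_B = 1249/16 kN, M_B = -1885/8 kN·m

Load 1 — point force P=15 kN at a=10 m (b=L-a=10):
  R_A = Pb²(3a+b)/L³ = 15·10²·(3·10+10)/20³ = 15/2 kN
  M_A = Pab²/L² = 15·10·10²/20² = 75/2 kN·m
  R_B = Pa²(a+3b)/L³ = 15·10²·(10+3·10)/20³ = 15/2 kN
  M_B = -Pa²b/L² = -15·10²·10/20² = -75/2 kN·m
Load 2 — applied couple M₀=-10 kN·m at a=15 m (b=L-a=5):
  R_A = 6M₀ab/L³ = 6·(-10)·15·5/20³ = -9/16 kN
  M_A = M₀b(2a-b)/L² = (-10)·5·(2·15-5)/20² = -25/8 kN·m
  R_B = -6M₀ab/L³ = -6·(-10)·15·5/20³ = 9/16 kN
  M_B = M₀a(2b-a)/L² = (-10)·15·(2·5-15)/20² = 15/8 kN·m
Load 3 — triangular load w₀=10 kN/m (0→w₀ over full span):
  R_A = 3w₀L/20 = 3·10·20/20 = 30 kN
  M_A = w₀L²/30 = 10·20²/30 = 400/3 kN·m
  R_B = 7w₀L/20 = 7·10·20/20 = 70 kN
  M_B = -w₀L²/20 = -10·20²/20 = -200 kN·m
Superposition: R_A = 591/16 kN, M_A = 4025/24 kN·m, R_B = 1249/16 kN, M_B = -1885/8 kN·m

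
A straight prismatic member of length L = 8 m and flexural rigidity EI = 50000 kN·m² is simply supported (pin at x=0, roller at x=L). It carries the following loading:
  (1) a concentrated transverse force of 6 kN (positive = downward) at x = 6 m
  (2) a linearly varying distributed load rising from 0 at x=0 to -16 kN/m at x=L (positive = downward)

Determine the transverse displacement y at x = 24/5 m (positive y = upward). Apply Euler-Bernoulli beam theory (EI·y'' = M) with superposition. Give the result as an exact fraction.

y(24/5) = 2164957/292968750 m

Load 1 — point force P=6 kN at a=6 m (b=L-a=2):
  y_1 = -Pbx(L²-b²-x²)/(6LEI)  [x≤a] = -6·2·(24/5)·(8²-2²-(24/5)²)/(6·8·50000) = -693/781250 m
Load 2 — triangular load w₀=-16 kN/m (0→w₀ over full span):
  y_2 = -w₀x(7L⁴-10L²x²+3x⁴)/(360LEI) = -(-16)·(24/5)·(7·8⁴-10·8²·(24/5)²+3·(24/5)⁴)/(360·8·50000) = 1212416/146484375 m
Superposition: y = Σ y_i = 2164957/292968750 m ≈ 0.007390 m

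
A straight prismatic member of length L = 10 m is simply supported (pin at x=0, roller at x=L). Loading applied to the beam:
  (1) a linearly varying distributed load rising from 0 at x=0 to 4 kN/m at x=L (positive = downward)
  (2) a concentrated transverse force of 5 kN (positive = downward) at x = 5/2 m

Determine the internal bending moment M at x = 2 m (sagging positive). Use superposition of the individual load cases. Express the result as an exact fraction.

Load 1 — triangular load w₀=4 kN/m (0→w₀ over full span):
  M_1 = w₀Lx/6 - w₀x³/(6L) = 4·10·2/6 - 4·2³/(6·10) = 64/5 kN·m
Load 2 — point force P=5 kN at a=5/2 m (b=L-a=15/2):
  M_2 = Pbx/L  [x≤a] = 5·(15/2)·2/10 = 15/2 kN·m
Superposition: M = Σ M_i = 203/10 kN·m ≈ 20.300000 kN·m

M(2) = 203/10 kN·m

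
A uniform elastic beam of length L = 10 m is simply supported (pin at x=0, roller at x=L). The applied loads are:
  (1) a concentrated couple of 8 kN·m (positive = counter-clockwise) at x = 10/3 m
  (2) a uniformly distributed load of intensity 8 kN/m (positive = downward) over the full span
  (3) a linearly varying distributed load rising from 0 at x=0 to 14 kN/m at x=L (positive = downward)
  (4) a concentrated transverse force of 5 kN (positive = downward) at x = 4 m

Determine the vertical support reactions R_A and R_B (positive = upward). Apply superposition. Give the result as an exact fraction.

R_A = 1007/15 kN, R_B = 1318/15 kN

Load 1 — applied couple M₀=8 kN·m at a=10/3 m (b=L-a=20/3):
  R_A = M₀/L = 8/10 = 4/5 kN
  R_B = -M₀/L = -8/10 = -4/5 kN
Load 2 — uniform load w=8 kN/m over full span:
  R_A = wL/2 = 8·10/2 = 40 kN
  R_B = wL/2 = 8·10/2 = 40 kN
Load 3 — triangular load w₀=14 kN/m (0→w₀ over full span):
  R_A = w₀L/6 = 14·10/6 = 70/3 kN
  R_B = w₀L/3 = 14·10/3 = 140/3 kN
Load 4 — point force P=5 kN at a=4 m (b=L-a=6):
  R_A = Pb/L = 5·6/10 = 3 kN
  R_B = Pa/L = 5·4/10 = 2 kN
Superposition: R_A = 1007/15 kN, R_B = 1318/15 kN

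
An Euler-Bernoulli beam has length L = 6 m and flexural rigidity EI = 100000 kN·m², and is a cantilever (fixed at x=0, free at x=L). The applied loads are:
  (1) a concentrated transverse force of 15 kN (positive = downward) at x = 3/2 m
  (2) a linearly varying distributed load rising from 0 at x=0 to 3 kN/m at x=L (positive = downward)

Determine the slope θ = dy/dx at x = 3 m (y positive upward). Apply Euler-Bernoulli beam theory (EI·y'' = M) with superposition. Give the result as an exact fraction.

Load 1 — point force P=15 kN at a=3/2 m (b=L-a=9/2):
  θ_1 = -Pa²/(2EI)  [x>a] = -15·(3/2)²/(2·100000) = -27/160000 rad
Load 2 — triangular load w₀=3 kN/m (0→w₀ over full span):
  θ_2 = (w₀Lx²/4-w₀L²x/3-w₀x⁴/(24L))/EI = (3·6·3²/4-3·6²·3/3-3·3⁴/(24·6))/100000 = -1107/1600000 rad
Superposition: θ = Σ θ_i = -1377/1600000 rad ≈ -0.000861 rad

θ(3) = -1377/1600000 rad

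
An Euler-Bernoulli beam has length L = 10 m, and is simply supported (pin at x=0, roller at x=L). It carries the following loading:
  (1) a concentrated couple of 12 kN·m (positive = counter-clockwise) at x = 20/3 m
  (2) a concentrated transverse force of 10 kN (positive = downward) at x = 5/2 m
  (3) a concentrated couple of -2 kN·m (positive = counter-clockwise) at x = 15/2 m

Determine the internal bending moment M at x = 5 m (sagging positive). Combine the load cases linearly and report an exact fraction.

M(5) = 35/2 kN·m

Load 1 — applied couple M₀=12 kN·m at a=20/3 m (b=L-a=10/3):
  M_1 = M₀x/L  [x≤a] = 12·5/10 = 6 kN·m
Load 2 — point force P=10 kN at a=5/2 m (b=L-a=15/2):
  M_2 = Pa(L-x)/L  [x>a] = 10·(5/2)·(10-5)/10 = 25/2 kN·m
Load 3 — applied couple M₀=-2 kN·m at a=15/2 m (b=L-a=5/2):
  M_3 = M₀x/L  [x≤a] = (-2)·5/10 = -1 kN·m
Superposition: M = Σ M_i = 35/2 kN·m ≈ 17.500000 kN·m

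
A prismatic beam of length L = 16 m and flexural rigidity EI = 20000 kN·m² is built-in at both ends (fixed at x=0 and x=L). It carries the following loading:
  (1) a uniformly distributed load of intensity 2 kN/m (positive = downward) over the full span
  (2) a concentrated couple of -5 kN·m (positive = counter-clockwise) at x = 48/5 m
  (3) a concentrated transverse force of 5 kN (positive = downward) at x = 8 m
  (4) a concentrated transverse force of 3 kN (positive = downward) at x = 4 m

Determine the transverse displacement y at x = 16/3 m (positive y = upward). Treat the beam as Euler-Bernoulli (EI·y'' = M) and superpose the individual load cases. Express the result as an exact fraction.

y(16/3) = -14068/759375 m

Load 1 — uniform load w=2 kN/m over full span:
  y_1 = -wx²(L-x)²/(24EI) = -2·(16/3)²·(16-(16/3))²/(24·20000) = -2048/151875 m
Load 2 — applied couple M₀=-5 kN·m at a=48/5 m (b=L-a=32/5):
  y_2 = (R_Ax³/6 - M_Ax²/2)/EI  [x≤a] with R_A=-9/20, M_A=-8/5 = ((-9/20)·(16/3)³/6 - (-8/5)·(16/3)²/2)/20000 = 16/28125 m
Load 3 — point force P=5 kN at a=8 m (b=L-a=8):
  y_3 = -Pb²x²(3aL-(3a+b)x)/(6L³EI)  [x≤a] = -5·8²·(16/3)²·(3·8·16-(3·8+8)·(16/3))/(6·16³·20000) = -8/2025 m
Load 4 — point force P=3 kN at a=4 m (b=L-a=12):
  y_4 = -Pa²(L-x)²(3bL-(3b+a)(L-x))/(6L³EI)  [x>a] = -3·4²·(16-(16/3))²·(3·12·16-(3·12+4)·(16-(16/3)))/(6·16³·20000) = -28/16875 m
Superposition: y = Σ y_i = -14068/759375 m ≈ -0.018526 m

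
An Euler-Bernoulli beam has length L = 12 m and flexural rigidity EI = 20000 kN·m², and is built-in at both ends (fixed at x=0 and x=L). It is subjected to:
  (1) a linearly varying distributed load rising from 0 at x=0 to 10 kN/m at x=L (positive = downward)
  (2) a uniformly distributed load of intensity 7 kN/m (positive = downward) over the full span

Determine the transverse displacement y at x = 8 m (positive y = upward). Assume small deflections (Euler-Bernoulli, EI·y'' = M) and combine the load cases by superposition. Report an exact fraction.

y(8) = -148/5625 m

Load 1 — triangular load w₀=10 kN/m (0→w₀ over full span):
  y_1 = -w₀x²(L-x)²(x+2L)/(120LEI) = -10·8²·(12-8)²·(8+2·12)/(120·12·20000) = -64/5625 m
Load 2 — uniform load w=7 kN/m over full span:
  y_2 = -wx²(L-x)²/(24EI) = -7·8²·(12-8)²/(24·20000) = -28/1875 m
Superposition: y = Σ y_i = -148/5625 m ≈ -0.026311 m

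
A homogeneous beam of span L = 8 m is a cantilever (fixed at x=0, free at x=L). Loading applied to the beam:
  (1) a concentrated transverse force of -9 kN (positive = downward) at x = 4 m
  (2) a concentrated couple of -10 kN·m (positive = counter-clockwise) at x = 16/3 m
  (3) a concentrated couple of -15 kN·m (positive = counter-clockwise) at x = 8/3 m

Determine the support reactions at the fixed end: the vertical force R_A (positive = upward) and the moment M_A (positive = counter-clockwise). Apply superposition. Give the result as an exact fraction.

Load 1 — point force P=-9 kN at a=4 m (b=L-a=4):
  R_A = P = (-9) = -9 kN
  M_A = Pa = (-9)·4 = -36 kN·m
Load 2 — applied couple M₀=-10 kN·m at a=16/3 m (b=L-a=8/3):
  R_A = 0 kN
  M_A = -M₀ = -(-10) = 10 kN·m
Load 3 — applied couple M₀=-15 kN·m at a=8/3 m (b=L-a=16/3):
  R_A = 0 kN
  M_A = -M₀ = -(-15) = 15 kN·m
Superposition: R_A = -9 kN, M_A = -11 kN·m

R_A = -9 kN, M_A = -11 kN·m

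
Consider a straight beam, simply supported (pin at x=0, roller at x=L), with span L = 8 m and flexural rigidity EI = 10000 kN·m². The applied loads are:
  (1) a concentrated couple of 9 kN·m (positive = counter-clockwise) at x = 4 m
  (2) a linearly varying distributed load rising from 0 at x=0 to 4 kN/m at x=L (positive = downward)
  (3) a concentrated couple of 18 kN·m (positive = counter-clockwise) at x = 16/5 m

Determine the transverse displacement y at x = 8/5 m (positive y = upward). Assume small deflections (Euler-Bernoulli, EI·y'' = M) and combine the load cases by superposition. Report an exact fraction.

y(8/5) = -348881/58593750 m

Load 1 — applied couple M₀=9 kN·m at a=4 m (b=L-a=4):
  y_1 = (M₀x³/(6L)+C₁x)/EI  [x≤a] with C₁=M₀(3b²-L²)/(6L)=-3 = (9·(8/5)³/(6·8)+(-3)·(8/5))/10000 = -63/156250 m
Load 2 — triangular load w₀=4 kN/m (0→w₀ over full span):
  y_2 = -w₀x(7L⁴-10L²x²+3x⁴)/(360LEI) = -4·(8/5)·(7·8⁴-10·8²·(8/5)²+3·(8/5)⁴)/(360·8·10000) = -176128/29296875 m
Load 3 — applied couple M₀=18 kN·m at a=16/5 m (b=L-a=24/5):
  y_3 = (M₀x³/(6L)+C₁x)/EI  [x≤a] with C₁=M₀(3b²-L²)/(6L)=48/25 = (18·(8/5)³/(6·8)+(48/25)·(8/5))/10000 = 36/78125 m
Superposition: y = Σ y_i = -348881/58593750 m ≈ -0.005954 m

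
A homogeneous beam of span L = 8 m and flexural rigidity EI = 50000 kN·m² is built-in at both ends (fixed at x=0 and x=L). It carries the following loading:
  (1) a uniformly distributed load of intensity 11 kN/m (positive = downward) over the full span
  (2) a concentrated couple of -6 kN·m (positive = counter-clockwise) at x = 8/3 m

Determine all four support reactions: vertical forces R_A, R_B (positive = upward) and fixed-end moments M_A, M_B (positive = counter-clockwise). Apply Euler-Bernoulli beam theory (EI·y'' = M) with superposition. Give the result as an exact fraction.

Load 1 — uniform load w=11 kN/m over full span:
  R_A = wL/2 = 11·8/2 = 44 kN
  M_A = wL²/12 = 11·8²/12 = 176/3 kN·m
  R_B = wL/2 = 11·8/2 = 44 kN
  M_B = -wL²/12 = -11·8²/12 = -176/3 kN·m
Load 2 — applied couple M₀=-6 kN·m at a=8/3 m (b=L-a=16/3):
  R_A = 6M₀ab/L³ = 6·(-6)·(8/3)·(16/3)/8³ = -1 kN
  M_A = M₀b(2a-b)/L² = (-6)·(16/3)·(2·(8/3)-(16/3))/8² = 0 kN·m
  R_B = -6M₀ab/L³ = -6·(-6)·(8/3)·(16/3)/8³ = 1 kN
  M_B = M₀a(2b-a)/L² = (-6)·(8/3)·(2·(16/3)-(8/3))/8² = -2 kN·m
Superposition: R_A = 43 kN, M_A = 176/3 kN·m, R_B = 45 kN, M_B = -182/3 kN·m

R_A = 43 kN, M_A = 176/3 kN·m, R_B = 45 kN, M_B = -182/3 kN·m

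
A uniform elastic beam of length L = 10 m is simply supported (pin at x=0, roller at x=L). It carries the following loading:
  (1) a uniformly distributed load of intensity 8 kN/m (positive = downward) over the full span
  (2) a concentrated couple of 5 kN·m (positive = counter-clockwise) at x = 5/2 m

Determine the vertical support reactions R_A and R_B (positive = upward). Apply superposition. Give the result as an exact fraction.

Load 1 — uniform load w=8 kN/m over full span:
  R_A = wL/2 = 8·10/2 = 40 kN
  R_B = wL/2 = 8·10/2 = 40 kN
Load 2 — applied couple M₀=5 kN·m at a=5/2 m (b=L-a=15/2):
  R_A = M₀/L = 5/10 = 1/2 kN
  R_B = -M₀/L = -5/10 = -1/2 kN
Superposition: R_A = 81/2 kN, R_B = 79/2 kN

R_A = 81/2 kN, R_B = 79/2 kN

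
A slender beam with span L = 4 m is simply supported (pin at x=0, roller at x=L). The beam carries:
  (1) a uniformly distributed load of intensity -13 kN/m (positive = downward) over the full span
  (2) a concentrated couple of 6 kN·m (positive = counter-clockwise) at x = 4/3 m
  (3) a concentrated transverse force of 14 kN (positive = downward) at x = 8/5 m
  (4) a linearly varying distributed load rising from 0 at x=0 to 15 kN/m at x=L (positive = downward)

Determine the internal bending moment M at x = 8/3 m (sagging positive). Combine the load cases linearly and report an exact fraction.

M(8/3) = -382/135 kN·m

Load 1 — uniform load w=-13 kN/m over full span:
  M_1 = wx(L-x)/2 = (-13)·(8/3)·(4-(8/3))/2 = -208/9 kN·m
Load 2 — applied couple M₀=6 kN·m at a=4/3 m (b=L-a=8/3):
  M_2 = M₀x/L - M₀  [x>a] = 6·(8/3)/4 - 6 = -2 kN·m
Load 3 — point force P=14 kN at a=8/5 m (b=L-a=12/5):
  M_3 = Pa(L-x)/L  [x>a] = 14·(8/5)·(4-(8/3))/4 = 112/15 kN·m
Load 4 — triangular load w₀=15 kN/m (0→w₀ over full span):
  M_4 = w₀Lx/6 - w₀x³/(6L) = 15·4·(8/3)/6 - 15·(8/3)³/(6·4) = 400/27 kN·m
Superposition: M = Σ M_i = -382/135 kN·m ≈ -2.829630 kN·m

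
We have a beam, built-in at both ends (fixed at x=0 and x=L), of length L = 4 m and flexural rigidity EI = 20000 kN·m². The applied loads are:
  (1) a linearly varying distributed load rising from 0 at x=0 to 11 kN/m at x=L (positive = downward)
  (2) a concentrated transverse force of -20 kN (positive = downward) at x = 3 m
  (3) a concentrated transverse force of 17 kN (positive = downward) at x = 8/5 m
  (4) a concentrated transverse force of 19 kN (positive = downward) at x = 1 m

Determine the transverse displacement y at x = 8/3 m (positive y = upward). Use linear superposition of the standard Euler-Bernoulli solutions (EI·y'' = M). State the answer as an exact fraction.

Load 1 — triangular load w₀=11 kN/m (0→w₀ over full span):
  y_1 = -w₀x²(L-x)²(x+2L)/(120LEI) = -11·(8/3)²·(4-(8/3))²·((8/3)+2·4)/(120·4·20000) = -352/2278125 m
Load 2 — point force P=-20 kN at a=3 m (b=L-a=1):
  y_2 = -Pb²x²(3aL-(3a+b)x)/(6L³EI)  [x≤a] = -(-20)·1²·(8/3)²·(3·3·4-(3·3+1)·(8/3))/(6·4³·20000) = 7/40500 m
Load 3 — point force P=17 kN at a=8/5 m (b=L-a=12/5):
  y_3 = -Pa²(L-x)²(3bL-(3b+a)(L-x))/(6L³EI)  [x>a] = -17·(8/5)²·(4-(8/3))²·(3·(12/5)·4-(3·(12/5)+(8/5))·(4-(8/3)))/(6·4³·20000) = -1088/6328125 m
Load 4 — point force P=19 kN at a=1 m (b=L-a=3):
  y_4 = -Pa²(L-x)²(3bL-(3b+a)(L-x))/(6L³EI)  [x>a] = -19·1²·(4-(8/3))²·(3·3·4-(3·3+1)·(4-(8/3)))/(6·4³·20000) = -323/3240000 m
Superposition: y = Σ y_i = -923263/3645000000 m ≈ -0.000253 m

y(8/3) = -923263/3645000000 m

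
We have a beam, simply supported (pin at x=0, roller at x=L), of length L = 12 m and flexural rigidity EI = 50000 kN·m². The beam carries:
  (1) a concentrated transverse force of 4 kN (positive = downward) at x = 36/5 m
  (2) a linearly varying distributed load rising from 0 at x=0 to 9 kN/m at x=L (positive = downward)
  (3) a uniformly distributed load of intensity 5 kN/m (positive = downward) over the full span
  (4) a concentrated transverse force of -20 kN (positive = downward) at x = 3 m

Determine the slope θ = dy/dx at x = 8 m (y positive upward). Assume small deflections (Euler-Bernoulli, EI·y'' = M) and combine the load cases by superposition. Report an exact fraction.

Load 1 — point force P=4 kN at a=36/5 m (b=L-a=24/5):
  θ_1 = -Pa(2L²-6Lx+3x²+a²)/(6LEI)  [x>a] = -4·(36/5)·(2·12²-6·12·8+3·8²+(36/5)²)/(6·12·50000) = 138/390625 rad
Load 2 — triangular load w₀=9 kN/m (0→w₀ over full span):
  θ_2 = -w₀(7L⁴-30L²x²+15x⁴)/(360LEI) = -9·(7·12⁴-30·12²·8²+15·8⁴)/(360·12·50000) = 91/31250 rad
Load 3 — uniform load w=5 kN/m over full span:
  θ_3 = -w(L³-6Lx²+4x³)/(24EI) = -5·(12³-6·12·8²+4·8³)/(24·50000) = 13/3750 rad
Load 4 — point force P=-20 kN at a=3 m (b=L-a=9):
  θ_4 = -Pa(2L²-6Lx+3x²+a²)/(6LEI)  [x>a] = -(-20)·3·(2·12²-6·12·8+3·8²+3²)/(6·12·50000) = -29/20000 rad
Superposition: θ = Σ θ_i = 198073/37500000 rad ≈ 0.005282 rad

θ(8) = 198073/37500000 rad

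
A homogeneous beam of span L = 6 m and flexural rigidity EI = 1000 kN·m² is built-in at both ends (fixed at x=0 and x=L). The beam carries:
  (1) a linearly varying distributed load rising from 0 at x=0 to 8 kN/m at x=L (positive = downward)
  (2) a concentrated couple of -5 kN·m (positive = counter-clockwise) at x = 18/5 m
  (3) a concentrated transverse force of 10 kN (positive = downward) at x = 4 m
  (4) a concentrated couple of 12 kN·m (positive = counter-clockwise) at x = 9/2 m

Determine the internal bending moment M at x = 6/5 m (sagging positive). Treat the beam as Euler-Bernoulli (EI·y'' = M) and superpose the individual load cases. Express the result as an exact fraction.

M(6/5) = -5351/1500 kN·m

Load 1 — triangular load w₀=8 kN/m (0→w₀ over full span):
  M_1 = 3w₀Lx/20 - w₀L²/30 - w₀x³/(6L) = 3·8·6·(6/5)/20 - 8·6²/30 - 8·(6/5)³/(6·6) = -168/125 kN·m
Load 2 — applied couple M₀=-5 kN·m at a=18/5 m (b=L-a=12/5):
  M_2 = R_Ax - M_A  [x≤a] with R_A=-6/5, M_A=-8/5 = (-6/5)·(6/5) - (-8/5) = 4/25 kN·m
Load 3 — point force P=10 kN at a=4 m (b=L-a=2):
  M_3 = Pb²(3a+b)x/L³ - Pab²/L²  [x≤a] = 10·2²·(3·4+2)·(6/5)/6³ - 10·4·2²/6² = -4/3 kN·m
Load 4 — applied couple M₀=12 kN·m at a=9/2 m (b=L-a=3/2):
  M_4 = R_Ax - M_A  [x≤a] with R_A=9/4, M_A=15/4 = (9/4)·(6/5) - (15/4) = -21/20 kN·m
Superposition: M = Σ M_i = -5351/1500 kN·m ≈ -3.567333 kN·m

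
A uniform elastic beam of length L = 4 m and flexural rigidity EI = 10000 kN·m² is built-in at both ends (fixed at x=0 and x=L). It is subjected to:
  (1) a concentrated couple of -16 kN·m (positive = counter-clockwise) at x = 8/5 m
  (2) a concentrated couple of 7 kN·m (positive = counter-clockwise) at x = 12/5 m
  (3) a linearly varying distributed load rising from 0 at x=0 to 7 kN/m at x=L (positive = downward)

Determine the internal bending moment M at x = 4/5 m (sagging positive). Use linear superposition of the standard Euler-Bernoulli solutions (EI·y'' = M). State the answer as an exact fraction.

M(4/5) = -1288/375 kN·m

Load 1 — applied couple M₀=-16 kN·m at a=8/5 m (b=L-a=12/5):
  M_1 = R_Ax - M_A  [x≤a] with R_A=-144/25, M_A=-48/25 = (-144/25)·(4/5) - (-48/25) = -336/125 kN·m
Load 2 — applied couple M₀=7 kN·m at a=12/5 m (b=L-a=8/5):
  M_2 = R_Ax - M_A  [x≤a] with R_A=63/25, M_A=56/25 = (63/25)·(4/5) - (56/25) = -28/125 kN·m
Load 3 — triangular load w₀=7 kN/m (0→w₀ over full span):
  M_3 = 3w₀Lx/20 - w₀L²/30 - w₀x³/(6L) = 3·7·4·(4/5)/20 - 7·4²/30 - 7·(4/5)³/(6·4) = -196/375 kN·m
Superposition: M = Σ M_i = -1288/375 kN·m ≈ -3.434667 kN·m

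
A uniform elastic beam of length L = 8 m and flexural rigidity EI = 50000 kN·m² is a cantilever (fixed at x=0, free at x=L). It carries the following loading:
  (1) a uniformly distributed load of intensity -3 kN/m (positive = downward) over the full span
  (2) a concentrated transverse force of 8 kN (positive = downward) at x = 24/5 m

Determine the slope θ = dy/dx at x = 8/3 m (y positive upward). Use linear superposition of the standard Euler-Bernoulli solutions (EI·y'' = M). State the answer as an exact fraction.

θ(8/3) = 896/421875 rad

Load 1 — uniform load w=-3 kN/m over full span:
  θ_1 = -wx(x²-3Lx+3L²)/(6EI) = -(-3)·(8/3)·((8/3)²-3·8·(8/3)+3·8²)/(6·50000) = 304/84375 rad
Load 2 — point force P=8 kN at a=24/5 m (b=L-a=16/5):
  θ_2 = -Px(2a-x)/(2EI)  [x≤a] = -8·(8/3)·(2·(24/5)-(8/3))/(2·50000) = -208/140625 rad
Superposition: θ = Σ θ_i = 896/421875 rad ≈ 0.002124 rad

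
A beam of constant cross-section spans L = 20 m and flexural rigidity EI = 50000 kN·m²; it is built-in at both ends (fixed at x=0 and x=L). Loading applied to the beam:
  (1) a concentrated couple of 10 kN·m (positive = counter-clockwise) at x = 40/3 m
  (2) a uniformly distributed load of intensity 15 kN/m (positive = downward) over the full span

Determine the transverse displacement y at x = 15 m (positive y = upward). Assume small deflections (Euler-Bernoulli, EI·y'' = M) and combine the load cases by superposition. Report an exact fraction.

y(15) = -2033/28800 m

Load 1 — applied couple M₀=10 kN·m at a=40/3 m (b=L-a=20/3):
  y_1 = (R_Ax³/6 - M_Ax²/2 - M₀(x-a)²/2)/EI  [x>a] with R_A=2/3, M_A=10/3 = ((2/3)·15³/6 - (10/3)·15²/2 - 10·(15-(40/3))²/2)/50000 = -1/3600 m
Load 2 — uniform load w=15 kN/m over full span:
  y_2 = -wx²(L-x)²/(24EI) = -15·15²·(20-15)²/(24·50000) = -9/128 m
Superposition: y = Σ y_i = -2033/28800 m ≈ -0.070590 m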